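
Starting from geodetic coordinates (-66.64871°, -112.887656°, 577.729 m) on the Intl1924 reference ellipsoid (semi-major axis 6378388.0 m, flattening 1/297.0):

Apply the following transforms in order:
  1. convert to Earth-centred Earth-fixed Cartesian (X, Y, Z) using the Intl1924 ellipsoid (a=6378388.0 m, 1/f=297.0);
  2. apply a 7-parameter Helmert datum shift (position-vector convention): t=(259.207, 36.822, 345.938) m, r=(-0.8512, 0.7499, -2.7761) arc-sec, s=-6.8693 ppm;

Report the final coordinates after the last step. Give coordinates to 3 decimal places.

start: φ=-66.648710°, λ=-112.887656°, h=577.729 m
→ ECEF (a=6378388.000, f=1/297.0): X=-986162.6971, Y=-2335977.9420, Z=-5833659.5191
→ Helmert 7p (PV): X=-985949.3641, Y=-2335935.8747, Z=-5833260.2827

X=-985949.364 m, Y=-2335935.875 m, Z=-5833260.283 m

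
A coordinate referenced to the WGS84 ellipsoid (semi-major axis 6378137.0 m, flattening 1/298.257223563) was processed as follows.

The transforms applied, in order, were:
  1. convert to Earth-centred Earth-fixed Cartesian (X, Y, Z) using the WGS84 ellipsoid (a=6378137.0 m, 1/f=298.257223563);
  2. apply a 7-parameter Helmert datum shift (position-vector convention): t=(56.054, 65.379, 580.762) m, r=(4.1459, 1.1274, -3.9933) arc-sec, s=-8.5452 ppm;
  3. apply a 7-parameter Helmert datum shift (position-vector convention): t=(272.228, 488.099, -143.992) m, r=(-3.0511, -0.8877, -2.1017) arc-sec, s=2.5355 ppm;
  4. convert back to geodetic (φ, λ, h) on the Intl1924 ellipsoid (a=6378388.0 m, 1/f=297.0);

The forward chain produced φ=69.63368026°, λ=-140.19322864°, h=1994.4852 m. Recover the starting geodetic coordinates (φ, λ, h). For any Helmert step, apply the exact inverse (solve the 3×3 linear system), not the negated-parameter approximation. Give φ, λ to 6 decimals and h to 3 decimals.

start: φ=69.633680°, λ=-140.193229°, h=1994.485 m
→ ECEF (a=6378388.000, f=1/297.0): X=-1710871.3262, Y=-1425786.8358, Z=5958949.2291
→ Helmert⁻¹: X=-1711099.0358, Y=-1426376.9008, Z=5959064.3767
→ Helmert⁻¹: X=-1711174.6657, Y=-1426367.8313, Z=5958553.8485
→ geod (Bowring, a=6378137.000): φ=69.62682900°, λ=-140.18674400°, h=2005.1490 m

φ=69.626829°, λ=-140.186744°, h=2005.149 m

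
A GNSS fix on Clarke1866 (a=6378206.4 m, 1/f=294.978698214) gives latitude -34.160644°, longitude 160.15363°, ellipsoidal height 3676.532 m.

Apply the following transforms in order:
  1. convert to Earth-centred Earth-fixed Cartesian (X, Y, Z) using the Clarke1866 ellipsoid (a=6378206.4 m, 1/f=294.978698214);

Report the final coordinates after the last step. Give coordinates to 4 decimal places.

start: φ=-34.160644°, λ=160.153630°, h=3676.532 m
→ ECEF (a=6378206.400, f=1/294.978698214): X=-4972454.0938, Y=1794740.8150, Z=-3563084.0627

X=-4972454.0938 m, Y=1794740.8150 m, Z=-3563084.0627 m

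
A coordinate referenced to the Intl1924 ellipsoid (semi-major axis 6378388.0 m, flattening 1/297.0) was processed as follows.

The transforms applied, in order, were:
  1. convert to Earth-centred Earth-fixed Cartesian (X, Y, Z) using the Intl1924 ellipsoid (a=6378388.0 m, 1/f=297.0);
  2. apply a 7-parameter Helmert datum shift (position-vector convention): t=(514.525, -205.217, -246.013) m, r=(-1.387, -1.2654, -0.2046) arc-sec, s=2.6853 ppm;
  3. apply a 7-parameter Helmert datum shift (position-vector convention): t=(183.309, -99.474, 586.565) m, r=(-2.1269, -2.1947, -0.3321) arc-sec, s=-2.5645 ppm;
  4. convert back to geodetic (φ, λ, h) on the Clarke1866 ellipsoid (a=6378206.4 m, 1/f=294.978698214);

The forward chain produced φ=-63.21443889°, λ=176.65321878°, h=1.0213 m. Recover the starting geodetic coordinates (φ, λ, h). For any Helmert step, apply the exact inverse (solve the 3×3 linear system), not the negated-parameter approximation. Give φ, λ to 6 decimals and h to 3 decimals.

φ=-63.208022°, λ=176.646326°, h=327.654 m

start: φ=-63.214439°, λ=176.653219°, h=1.021 m
→ ECEF (a=6378206.400, f=1/294.978698214): X=-2877223.8302, Y=168256.8181, Z=-5670596.8515
→ Helmert⁻¹: X=-2877475.1319, Y=168410.5692, Z=-5671165.6068
→ Helmert⁻¹: X=-2878016.8858, Y=168650.6117, Z=-5670885.5755
→ geod (Bowring, a=6378388.000): φ=-63.20802200°, λ=176.64632600°, h=327.6540 m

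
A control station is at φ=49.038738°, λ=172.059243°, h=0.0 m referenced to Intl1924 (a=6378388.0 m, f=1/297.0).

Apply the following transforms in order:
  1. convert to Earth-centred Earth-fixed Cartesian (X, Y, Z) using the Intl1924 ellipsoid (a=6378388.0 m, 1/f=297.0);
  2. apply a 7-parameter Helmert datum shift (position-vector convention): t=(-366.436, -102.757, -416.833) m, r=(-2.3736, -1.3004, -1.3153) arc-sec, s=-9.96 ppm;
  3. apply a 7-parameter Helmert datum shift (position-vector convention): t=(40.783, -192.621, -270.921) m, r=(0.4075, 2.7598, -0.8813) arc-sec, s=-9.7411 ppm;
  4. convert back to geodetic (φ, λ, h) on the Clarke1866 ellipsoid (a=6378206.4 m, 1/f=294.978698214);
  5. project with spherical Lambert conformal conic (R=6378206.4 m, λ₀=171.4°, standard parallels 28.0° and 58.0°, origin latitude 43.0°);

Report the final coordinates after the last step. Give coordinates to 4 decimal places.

E=46910.2683 m, N=649770.4988 m

start: φ=49.038738°, λ=172.059243°, h=0.000 m
→ ECEF (a=6378388.000, f=1/297.0): X=-4149211.3056, Y=578759.2911, Z=4793474.9126
→ Helmert 7p (PV): X=-4149562.9451, Y=578732.3884, Z=4792977.5180
→ Helmert 7p (PV): X=-4149415.1392, Y=578542.3904, Z=4792716.5716
→ geod (Bowring, a=6378206.400): φ=49.03440558°, λ=172.06256597°, h=-194.8954 m
→ lcc (R=6378206.4, λ₀=171.4°): E=46910.2683, N=649770.4988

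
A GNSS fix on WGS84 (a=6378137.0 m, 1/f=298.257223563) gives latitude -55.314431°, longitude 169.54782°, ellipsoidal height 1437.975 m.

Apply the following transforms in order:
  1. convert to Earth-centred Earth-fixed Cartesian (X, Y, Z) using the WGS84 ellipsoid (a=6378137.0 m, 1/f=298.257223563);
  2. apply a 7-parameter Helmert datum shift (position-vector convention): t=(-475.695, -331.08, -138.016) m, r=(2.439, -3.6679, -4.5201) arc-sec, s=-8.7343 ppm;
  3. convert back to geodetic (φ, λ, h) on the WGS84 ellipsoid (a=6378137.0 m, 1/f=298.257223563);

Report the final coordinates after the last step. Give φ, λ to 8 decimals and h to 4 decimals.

start: φ=-55.314431°, λ=169.547820°, h=1437.975 m
→ ECEF (a=6378137.000, f=1/298.257223563): X=-3578305.0005, Y=660111.0077, Z=-5222564.9151
→ Helmert 7p (PV): X=-3578642.1066, Y=659914.3309, Z=-5222713.1408
→ geod (Bowring, a=6378137.000): φ=-55.31300395°, λ=169.55182820°, h=1728.2161 m

φ=-55.31300395°, λ=169.55182820°, h=1728.2161 m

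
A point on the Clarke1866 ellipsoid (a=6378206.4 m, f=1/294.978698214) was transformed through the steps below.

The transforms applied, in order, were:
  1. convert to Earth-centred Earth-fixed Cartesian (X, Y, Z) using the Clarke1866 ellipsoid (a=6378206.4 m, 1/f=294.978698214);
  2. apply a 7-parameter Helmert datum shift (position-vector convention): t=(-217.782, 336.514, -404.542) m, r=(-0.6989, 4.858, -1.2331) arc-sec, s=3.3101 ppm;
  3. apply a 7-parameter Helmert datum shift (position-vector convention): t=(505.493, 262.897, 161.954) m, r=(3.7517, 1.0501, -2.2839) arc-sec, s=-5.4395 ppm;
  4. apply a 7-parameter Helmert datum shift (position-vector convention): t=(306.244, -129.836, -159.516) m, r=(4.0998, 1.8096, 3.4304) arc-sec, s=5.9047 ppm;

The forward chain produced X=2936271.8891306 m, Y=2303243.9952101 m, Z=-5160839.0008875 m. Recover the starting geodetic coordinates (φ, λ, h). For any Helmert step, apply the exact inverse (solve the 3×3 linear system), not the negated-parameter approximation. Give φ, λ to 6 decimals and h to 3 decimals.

start: X=2936271.8891, Y=2303243.9952, Z=-5160839.0009 m
→ Helmert⁻¹: X=2936031.8895, Y=2303208.8258, Z=-5160669.0339
→ Helmert⁻¹: X=2935543.1394, Y=2302897.0899, Z=-5160886.0023
→ Helmert⁻¹: X=2935858.9771, Y=2302587.9908, Z=-5160387.4306
→ geod (Bowring, a=6378206.400): φ=-54.31643300°, λ=38.10701500°, h=3967.1610 m

φ=-54.316433°, λ=38.107015°, h=3967.161 m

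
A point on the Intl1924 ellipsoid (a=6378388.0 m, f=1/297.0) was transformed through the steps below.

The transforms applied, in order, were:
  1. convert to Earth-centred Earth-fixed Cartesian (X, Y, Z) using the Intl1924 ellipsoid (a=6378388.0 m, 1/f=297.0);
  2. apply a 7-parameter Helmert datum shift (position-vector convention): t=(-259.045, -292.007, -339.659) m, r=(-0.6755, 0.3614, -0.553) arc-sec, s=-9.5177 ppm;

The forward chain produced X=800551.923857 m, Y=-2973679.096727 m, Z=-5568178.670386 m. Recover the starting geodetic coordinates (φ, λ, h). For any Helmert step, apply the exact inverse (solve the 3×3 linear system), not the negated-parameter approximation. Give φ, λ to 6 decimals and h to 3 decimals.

start: X=800551.9239, Y=-2973679.0967, Z=-5568178.6704 m
→ Helmert⁻¹: X=800836.3181, Y=-2973395.0083, Z=-5567900.3394
→ geod (Bowring, a=6378388.000): φ=-61.21837400°, λ=-74.92599800°, h=775.6400 m

φ=-61.218374°, λ=-74.925998°, h=775.640 m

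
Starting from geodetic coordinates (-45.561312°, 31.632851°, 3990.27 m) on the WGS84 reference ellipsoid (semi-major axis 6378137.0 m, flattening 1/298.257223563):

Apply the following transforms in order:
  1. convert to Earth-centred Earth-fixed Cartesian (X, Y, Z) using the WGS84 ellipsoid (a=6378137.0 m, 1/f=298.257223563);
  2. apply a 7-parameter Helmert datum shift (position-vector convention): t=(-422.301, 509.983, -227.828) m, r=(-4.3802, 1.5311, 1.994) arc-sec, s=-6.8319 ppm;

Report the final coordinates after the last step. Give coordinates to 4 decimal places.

X=3810529.1483 m, Y=2348011.3148 m, Z=-4534366.8896 m

start: φ=-45.561312°, λ=31.632851°, h=3990.270 m
→ ECEF (a=6378137.000, f=1/298.257223563): X=3811033.8364, Y=2347576.8129, Z=-4534091.8967
→ Helmert 7p (PV): X=3810529.1483, Y=2348011.3148, Z=-4534366.8896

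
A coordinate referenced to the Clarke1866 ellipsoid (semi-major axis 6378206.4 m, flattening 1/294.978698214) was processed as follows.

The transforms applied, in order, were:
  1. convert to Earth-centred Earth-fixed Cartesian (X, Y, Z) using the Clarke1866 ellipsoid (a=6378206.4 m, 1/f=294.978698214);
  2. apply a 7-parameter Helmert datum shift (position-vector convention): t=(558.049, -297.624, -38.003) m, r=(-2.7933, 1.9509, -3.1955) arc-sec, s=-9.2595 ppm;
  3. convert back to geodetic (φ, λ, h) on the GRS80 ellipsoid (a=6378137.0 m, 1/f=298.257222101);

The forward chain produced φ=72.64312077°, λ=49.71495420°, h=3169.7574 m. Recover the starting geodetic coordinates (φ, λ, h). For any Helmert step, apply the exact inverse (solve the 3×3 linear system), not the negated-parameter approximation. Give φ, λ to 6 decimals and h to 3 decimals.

φ=72.646518°, λ=49.734111°, h=3372.538 m

start: φ=72.643121°, λ=49.714954°, h=3169.757 m
→ ECEF (a=6378137.000, f=1/298.257222101): X=1234675.5443, Y=1456649.9792, Z=6068505.0227
→ Helmert⁻¹: X=1234048.9537, Y=1456898.0289, Z=6068630.6196
→ geod (Bowring, a=6378206.400): φ=72.64651800°, λ=49.73411100°, h=3372.5380 m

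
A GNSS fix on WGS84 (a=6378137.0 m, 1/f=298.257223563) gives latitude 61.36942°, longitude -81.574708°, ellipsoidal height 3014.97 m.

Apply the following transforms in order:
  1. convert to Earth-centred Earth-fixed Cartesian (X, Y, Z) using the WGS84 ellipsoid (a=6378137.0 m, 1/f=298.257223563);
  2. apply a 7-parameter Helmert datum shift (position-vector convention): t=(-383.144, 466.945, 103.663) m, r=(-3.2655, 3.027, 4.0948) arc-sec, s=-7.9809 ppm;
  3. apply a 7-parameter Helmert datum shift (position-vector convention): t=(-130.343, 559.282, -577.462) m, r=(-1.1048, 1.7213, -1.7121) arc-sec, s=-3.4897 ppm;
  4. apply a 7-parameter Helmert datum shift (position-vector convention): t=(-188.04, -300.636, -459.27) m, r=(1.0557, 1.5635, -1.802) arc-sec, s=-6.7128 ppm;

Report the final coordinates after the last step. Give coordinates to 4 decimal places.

start: φ=61.369420°, λ=-81.574708°, h=3014.970 m
→ ECEF (a=6378137.000, f=1/298.257223563): X=449157.1516, Y=-3032423.0339, Z=5577830.0422
→ Helmert 7p (PV): X=448912.4783, Y=-3031834.6656, Z=5577930.6053
→ Helmert 7p (PV): X=448801.9513, Y=-3031238.6530, Z=5577346.1709
→ Helmert 7p (PV): X=448626.6931, Y=-3031551.4074, Z=5576830.5451

X=448626.6931 m, Y=-3031551.4074 m, Z=5576830.5451 m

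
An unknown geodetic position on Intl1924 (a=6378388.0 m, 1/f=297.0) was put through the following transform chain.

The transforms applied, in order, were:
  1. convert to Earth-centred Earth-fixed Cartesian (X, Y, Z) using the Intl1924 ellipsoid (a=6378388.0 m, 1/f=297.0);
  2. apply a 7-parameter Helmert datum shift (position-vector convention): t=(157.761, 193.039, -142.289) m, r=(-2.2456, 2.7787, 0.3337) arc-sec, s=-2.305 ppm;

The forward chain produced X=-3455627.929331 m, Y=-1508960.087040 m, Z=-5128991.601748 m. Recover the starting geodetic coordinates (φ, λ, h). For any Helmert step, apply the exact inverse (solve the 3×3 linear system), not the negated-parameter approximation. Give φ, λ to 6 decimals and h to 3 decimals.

φ=-53.860315°, λ=-156.409396°, h=1524.206 m

start: X=-3455627.9293, Y=-1508960.0870, Z=-5128991.6017 m
→ Helmert⁻¹: X=-3455727.0030, Y=-1509095.1754, Z=-5128924.1181
→ geod (Bowring, a=6378388.000): φ=-53.86031500°, λ=-156.40939600°, h=1524.2060 m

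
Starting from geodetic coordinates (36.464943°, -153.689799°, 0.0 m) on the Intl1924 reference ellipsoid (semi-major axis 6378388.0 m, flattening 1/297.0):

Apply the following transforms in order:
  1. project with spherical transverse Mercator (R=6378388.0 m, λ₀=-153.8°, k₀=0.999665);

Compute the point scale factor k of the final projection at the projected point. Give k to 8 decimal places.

0.99966620

start: φ=36.464943°, λ=-153.689799°, h=0.000 m
→ into tm (λ₀=-153.8°): φ=36.46494300°, λ−λ₀=0.11020100°
scale k = 0.99966620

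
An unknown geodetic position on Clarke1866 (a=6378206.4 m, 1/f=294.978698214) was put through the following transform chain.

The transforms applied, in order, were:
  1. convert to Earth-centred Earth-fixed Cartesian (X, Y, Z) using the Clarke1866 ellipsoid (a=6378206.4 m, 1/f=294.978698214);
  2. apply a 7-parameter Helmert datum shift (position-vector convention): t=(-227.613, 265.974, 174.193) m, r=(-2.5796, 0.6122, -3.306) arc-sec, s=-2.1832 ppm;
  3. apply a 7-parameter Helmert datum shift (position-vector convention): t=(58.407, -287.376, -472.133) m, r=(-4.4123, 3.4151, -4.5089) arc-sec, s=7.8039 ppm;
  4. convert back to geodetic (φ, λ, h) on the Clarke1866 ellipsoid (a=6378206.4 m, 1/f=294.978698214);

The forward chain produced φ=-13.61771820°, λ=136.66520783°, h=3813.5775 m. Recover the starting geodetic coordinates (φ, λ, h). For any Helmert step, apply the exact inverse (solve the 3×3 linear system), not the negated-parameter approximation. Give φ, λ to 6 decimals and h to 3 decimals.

start: φ=-13.617718°, λ=136.665208°, h=3813.577 m
→ ECEF (a=6378206.400, f=1/294.978698214): X=-4512352.8677, Y=4257402.5276, Z=-1492715.2265
→ Helmert⁻¹: X=-4512444.4241, Y=4257589.9569, Z=-1492215.0843
→ Helmert⁻¹: X=-4512290.4682, Y=4257279.6185, Z=-1492352.6855
→ geod (Bowring, a=6378206.400): φ=-13.61481100°, λ=136.66563800°, h=3602.1410 m

φ=-13.614811°, λ=136.665638°, h=3602.141 m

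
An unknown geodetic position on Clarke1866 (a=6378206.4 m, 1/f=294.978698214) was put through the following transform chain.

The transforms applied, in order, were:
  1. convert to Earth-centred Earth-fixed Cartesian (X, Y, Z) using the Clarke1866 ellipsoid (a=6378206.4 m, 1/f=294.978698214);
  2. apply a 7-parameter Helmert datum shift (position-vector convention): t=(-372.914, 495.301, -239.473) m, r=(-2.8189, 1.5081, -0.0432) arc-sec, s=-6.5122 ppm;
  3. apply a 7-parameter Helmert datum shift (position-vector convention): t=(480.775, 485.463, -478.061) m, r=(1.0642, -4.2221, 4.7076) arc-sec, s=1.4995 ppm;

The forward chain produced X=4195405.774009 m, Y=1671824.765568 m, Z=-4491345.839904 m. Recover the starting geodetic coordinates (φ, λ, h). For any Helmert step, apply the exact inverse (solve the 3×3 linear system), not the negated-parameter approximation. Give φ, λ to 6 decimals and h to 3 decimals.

start: X=4195405.7740, Y=1671824.7656, Z=-4491345.8399 m
→ Helmert⁻¹: X=4194864.9243, Y=1671217.8860, Z=-4490955.5333
→ Helmert⁻¹: X=4195297.6423, Y=1670795.7155, Z=-4490691.7974
→ geod (Bowring, a=6378206.400): φ=-45.03506300°, λ=21.71513700°, h=1119.4480 m

φ=-45.035063°, λ=21.715137°, h=1119.448 m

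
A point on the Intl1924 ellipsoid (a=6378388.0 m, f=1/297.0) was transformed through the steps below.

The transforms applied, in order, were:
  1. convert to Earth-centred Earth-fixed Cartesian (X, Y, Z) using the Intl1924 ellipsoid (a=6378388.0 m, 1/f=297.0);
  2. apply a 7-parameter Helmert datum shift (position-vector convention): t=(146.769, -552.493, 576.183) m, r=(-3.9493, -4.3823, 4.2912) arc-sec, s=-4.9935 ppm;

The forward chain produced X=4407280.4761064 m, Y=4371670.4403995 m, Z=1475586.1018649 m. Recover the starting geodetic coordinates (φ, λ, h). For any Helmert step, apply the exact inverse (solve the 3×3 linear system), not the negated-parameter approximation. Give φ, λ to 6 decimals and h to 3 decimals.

start: X=4407280.4761, Y=4371670.4404, Z=1475586.1019 m
→ Helmert⁻¹: X=4407278.0113, Y=4372124.8342, Z=1475007.3593
→ geod (Bowring, a=6378388.000): φ=13.45260500°, λ=44.77058600°, h=3613.1360 m

φ=13.452605°, λ=44.770586°, h=3613.136 m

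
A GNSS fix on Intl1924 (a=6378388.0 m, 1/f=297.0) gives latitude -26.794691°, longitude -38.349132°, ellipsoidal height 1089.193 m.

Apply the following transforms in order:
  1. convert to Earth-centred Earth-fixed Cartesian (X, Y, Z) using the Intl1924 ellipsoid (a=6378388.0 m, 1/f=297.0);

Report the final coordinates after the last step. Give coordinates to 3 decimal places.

start: φ=-26.794691°, λ=-38.349132°, h=1089.193 m
→ ECEF (a=6378388.000, f=1/297.0): X=4468932.0279, Y=-3535576.4078, Z=-2858458.2382

X=4468932.028 m, Y=-3535576.408 m, Z=-2858458.238 m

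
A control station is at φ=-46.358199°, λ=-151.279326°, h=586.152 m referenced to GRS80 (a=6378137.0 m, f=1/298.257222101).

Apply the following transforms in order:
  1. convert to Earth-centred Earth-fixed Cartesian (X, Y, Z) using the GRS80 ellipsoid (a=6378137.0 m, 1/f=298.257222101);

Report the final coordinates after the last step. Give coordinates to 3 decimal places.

start: φ=-46.358199°, λ=-151.279326°, h=586.152 m
→ ECEF (a=6378137.000, f=1/298.257222101): X=-3867447.9446, Y=-2119180.0313, Z=-4593240.2129

X=-3867447.945 m, Y=-2119180.031 m, Z=-4593240.213 m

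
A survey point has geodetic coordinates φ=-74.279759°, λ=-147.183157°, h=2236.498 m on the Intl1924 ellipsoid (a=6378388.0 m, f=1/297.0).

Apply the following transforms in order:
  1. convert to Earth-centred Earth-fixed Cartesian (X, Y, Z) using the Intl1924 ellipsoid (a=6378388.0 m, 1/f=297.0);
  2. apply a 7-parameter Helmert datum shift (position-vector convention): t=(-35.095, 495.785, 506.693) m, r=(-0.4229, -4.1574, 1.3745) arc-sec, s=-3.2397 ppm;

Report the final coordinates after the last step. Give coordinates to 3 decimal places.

start: φ=-74.279759°, λ=-147.183157°, h=2236.498 m
→ ECEF (a=6378388.000, f=1/297.0): X=-1457415.4841, Y=-939846.6690, Z=-6119771.8735
→ Helmert 7p (PV): X=-1457316.2470, Y=-939370.0982, Z=-6119272.8024

X=-1457316.247 m, Y=-939370.098 m, Z=-6119272.802 m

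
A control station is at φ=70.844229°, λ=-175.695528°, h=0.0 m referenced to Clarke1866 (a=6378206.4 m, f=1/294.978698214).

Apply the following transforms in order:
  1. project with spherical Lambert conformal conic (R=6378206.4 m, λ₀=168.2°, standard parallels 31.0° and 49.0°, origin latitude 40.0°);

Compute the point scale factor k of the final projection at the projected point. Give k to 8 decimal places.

start: φ=70.844229°, λ=-175.695528°, h=0.000 m
→ into lcc (λ₀=168.2°): φ=70.84422900°, λ−λ₀=16.10447200°
scale k = 1.19636972

1.19636972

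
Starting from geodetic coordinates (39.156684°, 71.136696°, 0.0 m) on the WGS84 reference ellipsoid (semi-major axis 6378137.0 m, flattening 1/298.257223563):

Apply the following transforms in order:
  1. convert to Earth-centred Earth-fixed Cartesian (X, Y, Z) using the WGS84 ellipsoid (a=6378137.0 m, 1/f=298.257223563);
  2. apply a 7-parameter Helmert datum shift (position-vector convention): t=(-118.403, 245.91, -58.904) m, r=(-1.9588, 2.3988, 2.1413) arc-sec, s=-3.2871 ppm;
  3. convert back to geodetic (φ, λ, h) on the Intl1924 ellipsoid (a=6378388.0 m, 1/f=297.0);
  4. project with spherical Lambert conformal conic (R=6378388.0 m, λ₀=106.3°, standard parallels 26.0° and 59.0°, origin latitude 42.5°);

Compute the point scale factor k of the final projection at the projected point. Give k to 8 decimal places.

start: φ=39.156684°, λ=71.136696°, h=0.000 m
→ ECEF (a=6378137.000, f=1/298.257223563): X=1601155.2052, Y=4686383.7230, Z=4005820.1687
→ Helmert 7p (PV): X=1601029.4747, Y=4686668.8917, Z=4005684.9720
→ geod (Bowring, a=6378388.000): φ=39.15524143°, λ=71.13913906°, h=-122.2776 m
→ into lcc (λ₀=106.3°): φ=39.15524143°, λ−λ₀=-35.16086094°
scale k = 0.96089899

0.96089899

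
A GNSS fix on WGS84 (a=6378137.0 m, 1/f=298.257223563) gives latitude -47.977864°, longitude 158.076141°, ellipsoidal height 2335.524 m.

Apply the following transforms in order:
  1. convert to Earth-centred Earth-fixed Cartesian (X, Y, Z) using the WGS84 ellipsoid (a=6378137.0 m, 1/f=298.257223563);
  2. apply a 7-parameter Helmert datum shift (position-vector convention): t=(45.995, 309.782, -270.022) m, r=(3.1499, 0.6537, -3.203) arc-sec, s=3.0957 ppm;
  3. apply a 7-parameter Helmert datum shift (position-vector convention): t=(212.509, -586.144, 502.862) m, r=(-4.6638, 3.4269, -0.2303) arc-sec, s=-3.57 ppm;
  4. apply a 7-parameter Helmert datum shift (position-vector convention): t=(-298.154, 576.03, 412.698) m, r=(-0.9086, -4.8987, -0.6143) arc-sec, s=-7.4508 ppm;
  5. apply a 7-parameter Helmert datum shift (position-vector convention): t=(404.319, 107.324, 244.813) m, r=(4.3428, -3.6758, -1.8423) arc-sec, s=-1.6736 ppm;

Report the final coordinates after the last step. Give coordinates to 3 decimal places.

X=-3969097.310 m, Y=1598257.840 m, Z=-4716100.056 m

start: φ=-47.977864°, λ=158.076141°, h=2335.524 m
→ ECEF (a=6378137.000, f=1/298.257223563): X=-3969648.4515, Y=1597708.9342, Z=-4716964.0715
→ Helmert 7p (PV): X=-3969604.8843, Y=1598157.3392, Z=-4717211.7161
→ Helmert 7p (PV): X=-3969454.7913, Y=1597463.2626, Z=-4716662.1980
→ Helmert 7p (PV): X=-3969606.5943, Y=1598018.4352, Z=-4716315.6660
→ Helmert 7p (PV): X=-3969097.3104, Y=1598257.8396, Z=-4716100.0558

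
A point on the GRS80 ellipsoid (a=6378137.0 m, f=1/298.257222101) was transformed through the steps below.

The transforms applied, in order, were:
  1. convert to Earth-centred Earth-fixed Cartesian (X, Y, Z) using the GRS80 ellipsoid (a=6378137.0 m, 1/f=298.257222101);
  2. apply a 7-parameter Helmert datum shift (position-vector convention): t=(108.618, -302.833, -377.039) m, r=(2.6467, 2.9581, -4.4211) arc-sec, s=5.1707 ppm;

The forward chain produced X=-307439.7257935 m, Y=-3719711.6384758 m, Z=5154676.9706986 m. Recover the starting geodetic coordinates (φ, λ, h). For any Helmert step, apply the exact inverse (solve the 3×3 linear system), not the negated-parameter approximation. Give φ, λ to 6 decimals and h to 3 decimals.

φ=54.279878°, λ=-94.726874°, h=95.404 m

start: X=-307439.7258, Y=-3719711.6385, Z=5154676.9707 m
→ Helmert⁻¹: X=-307540.9634, Y=-3719330.0179, Z=5155070.6689
→ geod (Bowring, a=6378137.000): φ=54.27987800°, λ=-94.72687400°, h=95.4040 m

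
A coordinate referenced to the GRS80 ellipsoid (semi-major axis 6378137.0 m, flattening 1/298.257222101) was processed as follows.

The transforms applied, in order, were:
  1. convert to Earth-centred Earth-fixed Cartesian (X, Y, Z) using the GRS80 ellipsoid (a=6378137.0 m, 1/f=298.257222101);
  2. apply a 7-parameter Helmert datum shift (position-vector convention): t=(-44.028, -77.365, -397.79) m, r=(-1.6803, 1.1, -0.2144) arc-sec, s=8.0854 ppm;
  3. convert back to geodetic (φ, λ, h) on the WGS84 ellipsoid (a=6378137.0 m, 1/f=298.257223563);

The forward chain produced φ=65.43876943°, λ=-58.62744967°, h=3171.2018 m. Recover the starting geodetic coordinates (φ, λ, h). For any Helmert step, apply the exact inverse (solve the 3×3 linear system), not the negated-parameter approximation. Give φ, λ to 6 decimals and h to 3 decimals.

φ=65.440366°, λ=-58.626808°, h=3463.551 m

start: φ=65.438769°, λ=-58.627450°, h=3171.202 m
→ ECEF (a=6378137.000, f=1/298.257223563): X=1384725.2416, Y=-2270989.9523, Z=5781099.0395
→ Helmert⁻¹: X=1384729.6016, Y=-2270939.8844, Z=5781438.9691
→ geod (Bowring, a=6378137.000): φ=65.44036600°, λ=-58.62680800°, h=3463.5510 m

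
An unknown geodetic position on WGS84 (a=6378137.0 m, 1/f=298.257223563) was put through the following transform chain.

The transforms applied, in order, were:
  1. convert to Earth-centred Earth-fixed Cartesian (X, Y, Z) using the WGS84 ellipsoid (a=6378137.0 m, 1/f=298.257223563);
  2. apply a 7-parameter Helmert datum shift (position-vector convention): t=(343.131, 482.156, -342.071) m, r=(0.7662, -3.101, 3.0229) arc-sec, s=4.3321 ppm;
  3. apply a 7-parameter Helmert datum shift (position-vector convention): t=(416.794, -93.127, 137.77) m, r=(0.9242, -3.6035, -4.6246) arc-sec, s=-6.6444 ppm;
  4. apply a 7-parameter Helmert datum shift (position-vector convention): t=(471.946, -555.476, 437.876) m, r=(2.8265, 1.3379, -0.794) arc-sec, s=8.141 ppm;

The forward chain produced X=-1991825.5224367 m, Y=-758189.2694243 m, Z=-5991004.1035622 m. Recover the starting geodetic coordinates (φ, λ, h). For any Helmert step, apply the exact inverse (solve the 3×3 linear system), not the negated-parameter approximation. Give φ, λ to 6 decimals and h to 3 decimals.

φ=-70.528276°, λ=-159.174135°, h=203.822 m

start: X=-1991825.5224, Y=-758189.2694, Z=-5991004.1036 m
→ Helmert⁻¹: X=-1992239.4704, Y=-757717.3962, Z=-5991395.7427
→ Helmert⁻¹: X=-1992757.1900, Y=-757700.8281, Z=-5991535.1142
→ Helmert⁻¹: X=-1993192.8692, Y=-758172.7434, Z=-5991134.3067
→ geod (Bowring, a=6378137.000): φ=-70.52827600°, λ=-159.17413500°, h=203.8220 m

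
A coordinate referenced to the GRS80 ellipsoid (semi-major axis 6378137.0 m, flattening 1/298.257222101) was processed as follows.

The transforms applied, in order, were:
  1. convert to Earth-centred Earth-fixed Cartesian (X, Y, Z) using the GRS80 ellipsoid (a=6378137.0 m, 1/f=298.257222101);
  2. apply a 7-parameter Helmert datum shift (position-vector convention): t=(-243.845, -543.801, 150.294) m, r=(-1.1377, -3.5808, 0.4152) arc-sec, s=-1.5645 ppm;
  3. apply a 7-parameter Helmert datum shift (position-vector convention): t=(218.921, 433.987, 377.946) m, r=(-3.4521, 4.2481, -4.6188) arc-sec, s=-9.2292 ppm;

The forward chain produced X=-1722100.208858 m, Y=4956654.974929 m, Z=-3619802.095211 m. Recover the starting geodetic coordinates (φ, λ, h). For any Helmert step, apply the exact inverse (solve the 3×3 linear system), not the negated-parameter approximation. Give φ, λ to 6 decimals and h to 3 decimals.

φ=-34.781814°, λ=109.158967°, h=3947.651 m

start: X=-1722100.2089, Y=4956654.9749, Z=-3619802.0952 m
→ Helmert⁻¹: X=-1722371.4510, Y=4956288.7500, Z=-3620165.9761
→ Helmert⁻¹: X=-1722183.1710, Y=4956863.7410, Z=-3620264.6959
→ geod (Bowring, a=6378137.000): φ=-34.78181400°, λ=109.15896700°, h=3947.6510 m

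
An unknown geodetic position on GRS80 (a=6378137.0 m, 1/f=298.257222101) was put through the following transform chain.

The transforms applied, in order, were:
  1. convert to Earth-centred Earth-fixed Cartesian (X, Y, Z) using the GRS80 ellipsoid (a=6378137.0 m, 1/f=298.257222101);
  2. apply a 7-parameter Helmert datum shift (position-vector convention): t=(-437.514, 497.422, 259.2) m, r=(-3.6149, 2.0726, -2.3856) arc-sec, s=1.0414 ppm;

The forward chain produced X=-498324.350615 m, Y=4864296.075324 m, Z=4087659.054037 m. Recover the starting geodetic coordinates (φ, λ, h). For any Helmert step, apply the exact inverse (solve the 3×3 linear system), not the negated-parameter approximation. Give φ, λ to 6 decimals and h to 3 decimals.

start: X=-498324.3506, Y=4864296.0753, Z=4087659.0540 m
→ Helmert⁻¹: X=-497983.6424, Y=4863716.1935, Z=4087475.8328
→ geod (Bowring, a=6378137.000): φ=40.08606200°, λ=95.84599900°, h=3377.0460 m

φ=40.086062°, λ=95.845999°, h=3377.046 m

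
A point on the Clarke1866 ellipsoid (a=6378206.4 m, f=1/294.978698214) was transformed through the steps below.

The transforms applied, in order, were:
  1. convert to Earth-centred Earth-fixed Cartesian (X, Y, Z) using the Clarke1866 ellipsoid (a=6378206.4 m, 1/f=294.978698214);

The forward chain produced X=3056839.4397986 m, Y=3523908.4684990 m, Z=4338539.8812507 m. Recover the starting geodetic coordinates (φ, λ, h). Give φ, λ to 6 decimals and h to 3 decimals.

φ=43.117461°, λ=49.059764°, h=2494.996 m

start: X=3056839.4398, Y=3523908.4685, Z=4338539.8813 m
→ geod (Bowring, a=6378206.400): φ=43.11746100°, λ=49.05976400°, h=2494.9960 m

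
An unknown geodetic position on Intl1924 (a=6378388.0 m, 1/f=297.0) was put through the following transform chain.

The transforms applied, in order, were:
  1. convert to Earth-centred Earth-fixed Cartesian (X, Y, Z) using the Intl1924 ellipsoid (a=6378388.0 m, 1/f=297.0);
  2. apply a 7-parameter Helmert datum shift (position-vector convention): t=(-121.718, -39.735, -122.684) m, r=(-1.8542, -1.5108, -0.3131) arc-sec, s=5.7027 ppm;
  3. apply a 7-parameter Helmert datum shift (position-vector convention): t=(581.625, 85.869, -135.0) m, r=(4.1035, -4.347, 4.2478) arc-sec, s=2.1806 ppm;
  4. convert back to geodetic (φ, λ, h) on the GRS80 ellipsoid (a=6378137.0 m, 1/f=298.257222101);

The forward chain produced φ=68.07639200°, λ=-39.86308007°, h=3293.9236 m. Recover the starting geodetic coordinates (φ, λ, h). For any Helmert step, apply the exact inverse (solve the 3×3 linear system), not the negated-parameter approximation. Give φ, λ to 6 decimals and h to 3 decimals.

start: φ=68.076392°, λ=-39.863080°, h=3293.924 m
→ ECEF (a=6378137.000, f=1/298.257222101): X=1834147.4523, Y=-1531578.2478, Z=5897335.2826
→ Helmert⁻¹: X=1833654.5756, Y=-1531581.2132, Z=5897449.2484
→ Helmert⁻¹: X=1833811.3578, Y=-1531582.9758, Z=5897511.1006
→ geod (Bowring, a=6378388.000): φ=68.07966800°, λ=-39.86833300°, h=3189.4450 m

φ=68.079668°, λ=-39.868333°, h=3189.445 m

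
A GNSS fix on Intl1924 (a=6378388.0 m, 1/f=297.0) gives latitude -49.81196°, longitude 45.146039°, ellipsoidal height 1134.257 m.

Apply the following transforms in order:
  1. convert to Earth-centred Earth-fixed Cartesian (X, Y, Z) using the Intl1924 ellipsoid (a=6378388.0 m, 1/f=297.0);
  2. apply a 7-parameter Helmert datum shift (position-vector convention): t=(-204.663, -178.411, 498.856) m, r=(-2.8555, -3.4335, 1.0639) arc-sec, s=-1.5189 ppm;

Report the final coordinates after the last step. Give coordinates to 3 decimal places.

X=2909081.566 m, Y=2923858.351 m, Z=-4849763.989 m

start: φ=-49.811960°, λ=45.146039°, h=1134.257 m
→ ECEF (a=6378388.000, f=1/297.0): X=2909224.9924, Y=2924093.3445, Z=-4850278.1581
→ Helmert 7p (PV): X=2909081.5663, Y=2923858.3512, Z=-4849763.9886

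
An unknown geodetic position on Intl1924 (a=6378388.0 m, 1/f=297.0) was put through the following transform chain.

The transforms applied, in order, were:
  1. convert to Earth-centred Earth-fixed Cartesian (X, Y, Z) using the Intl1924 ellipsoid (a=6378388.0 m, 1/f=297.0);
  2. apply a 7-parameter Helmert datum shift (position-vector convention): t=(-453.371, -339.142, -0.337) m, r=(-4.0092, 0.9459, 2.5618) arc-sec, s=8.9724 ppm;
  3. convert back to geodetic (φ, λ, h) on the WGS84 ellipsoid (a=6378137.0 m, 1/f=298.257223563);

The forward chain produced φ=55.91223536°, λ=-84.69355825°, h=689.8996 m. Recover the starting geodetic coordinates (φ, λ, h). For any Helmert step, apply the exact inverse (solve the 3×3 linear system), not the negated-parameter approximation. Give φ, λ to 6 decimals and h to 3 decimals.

start: φ=55.912235°, λ=-84.693558°, h=689.900 m
→ ECEF (a=6378137.000, f=1/298.257223563): X=331395.0893, Y=-3567969.1102, Z=5259543.0704
→ Helmert⁻¹: X=331777.0532, Y=-3567704.3072, Z=5259428.3926
→ geod (Bowring, a=6378388.000): φ=55.91411900°, λ=-84.68708500°, h=278.5660 m

φ=55.914119°, λ=-84.687085°, h=278.566 m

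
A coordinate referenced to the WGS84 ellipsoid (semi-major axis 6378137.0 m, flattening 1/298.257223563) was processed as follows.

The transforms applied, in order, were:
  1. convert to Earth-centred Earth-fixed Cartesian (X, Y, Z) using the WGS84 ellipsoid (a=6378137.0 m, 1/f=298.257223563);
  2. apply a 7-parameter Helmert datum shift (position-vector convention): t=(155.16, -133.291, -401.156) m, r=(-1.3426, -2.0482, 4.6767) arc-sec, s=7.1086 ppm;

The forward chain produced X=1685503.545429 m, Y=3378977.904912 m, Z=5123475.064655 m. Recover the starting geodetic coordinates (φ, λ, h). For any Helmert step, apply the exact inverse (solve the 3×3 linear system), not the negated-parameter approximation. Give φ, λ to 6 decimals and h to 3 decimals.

φ=53.795018°, λ=63.489831°, h=674.933 m

start: X=1685503.5454, Y=3378977.9049, Z=5123475.0647 m
→ Helmert⁻¹: X=1685463.8980, Y=3379015.6087, Z=5123845.0551
→ geod (Bowring, a=6378137.000): φ=53.79501800°, λ=63.48983100°, h=674.9330 m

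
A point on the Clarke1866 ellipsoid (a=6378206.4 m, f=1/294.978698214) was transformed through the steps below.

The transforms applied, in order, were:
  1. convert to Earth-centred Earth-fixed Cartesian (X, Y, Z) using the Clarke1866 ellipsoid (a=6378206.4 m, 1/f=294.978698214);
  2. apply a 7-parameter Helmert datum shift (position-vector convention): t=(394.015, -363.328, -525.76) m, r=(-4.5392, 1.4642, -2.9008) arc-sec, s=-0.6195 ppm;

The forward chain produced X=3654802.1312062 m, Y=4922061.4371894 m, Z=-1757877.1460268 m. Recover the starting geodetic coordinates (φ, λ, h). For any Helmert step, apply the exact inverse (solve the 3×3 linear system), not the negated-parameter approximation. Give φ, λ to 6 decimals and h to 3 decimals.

start: X=3654802.1312, Y=4922061.4372, Z=-1757877.1460 m
→ Helmert⁻¹: X=3654353.6263, Y=4922517.8781, Z=-1757218.2056
→ geod (Bowring, a=6378206.400): φ=-16.09703000°, λ=53.41073500°, h=1004.9910 m

φ=-16.097030°, λ=53.410735°, h=1004.991 m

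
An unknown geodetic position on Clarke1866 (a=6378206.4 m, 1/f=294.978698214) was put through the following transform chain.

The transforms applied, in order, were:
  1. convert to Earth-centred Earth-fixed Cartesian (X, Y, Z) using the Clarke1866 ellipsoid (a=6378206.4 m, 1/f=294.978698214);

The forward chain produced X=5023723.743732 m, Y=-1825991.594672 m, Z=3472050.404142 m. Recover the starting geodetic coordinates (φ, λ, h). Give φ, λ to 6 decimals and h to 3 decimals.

φ=33.183851°, λ=-19.974876°, h=2177.953 m

start: X=5023723.7437, Y=-1825991.5947, Z=3472050.4041 m
→ geod (Bowring, a=6378206.400): φ=33.18385100°, λ=-19.97487600°, h=2177.9530 m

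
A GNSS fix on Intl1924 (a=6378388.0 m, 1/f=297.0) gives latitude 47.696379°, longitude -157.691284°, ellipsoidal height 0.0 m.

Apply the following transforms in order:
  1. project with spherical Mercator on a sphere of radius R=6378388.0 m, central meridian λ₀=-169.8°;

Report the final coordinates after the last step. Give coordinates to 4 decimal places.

start: φ=47.696379°, λ=-157.691284°, h=0.000 m
→ merc (R=6378388.0, λ₀=-169.8°): E=1347989.1449, N=6056729.2852

E=1347989.1449 m, N=6056729.2852 m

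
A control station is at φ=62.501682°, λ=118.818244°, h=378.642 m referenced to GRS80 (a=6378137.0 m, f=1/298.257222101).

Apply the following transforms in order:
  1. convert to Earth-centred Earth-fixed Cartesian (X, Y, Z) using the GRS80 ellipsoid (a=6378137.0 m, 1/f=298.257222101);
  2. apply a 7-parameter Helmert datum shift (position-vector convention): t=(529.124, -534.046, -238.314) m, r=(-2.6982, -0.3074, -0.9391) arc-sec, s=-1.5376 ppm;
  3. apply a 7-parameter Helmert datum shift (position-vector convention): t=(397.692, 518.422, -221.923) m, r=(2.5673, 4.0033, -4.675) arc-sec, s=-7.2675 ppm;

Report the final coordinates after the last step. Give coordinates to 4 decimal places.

start: φ=62.501682°, λ=118.818244°, h=378.642 m
→ ECEF (a=6378137.000, f=1/298.257222101): X=-1423390.0767, Y=2587185.2073, Z=5634883.8518
→ Helmert 7p (PV): X=-1422855.3827, Y=2586727.3750, Z=5634600.9088
→ Helmert 7p (PV): X=-1422279.3636, Y=2587189.1155, Z=5634397.8475

X=-1422279.3636 m, Y=2587189.1155 m, Z=5634397.8475 m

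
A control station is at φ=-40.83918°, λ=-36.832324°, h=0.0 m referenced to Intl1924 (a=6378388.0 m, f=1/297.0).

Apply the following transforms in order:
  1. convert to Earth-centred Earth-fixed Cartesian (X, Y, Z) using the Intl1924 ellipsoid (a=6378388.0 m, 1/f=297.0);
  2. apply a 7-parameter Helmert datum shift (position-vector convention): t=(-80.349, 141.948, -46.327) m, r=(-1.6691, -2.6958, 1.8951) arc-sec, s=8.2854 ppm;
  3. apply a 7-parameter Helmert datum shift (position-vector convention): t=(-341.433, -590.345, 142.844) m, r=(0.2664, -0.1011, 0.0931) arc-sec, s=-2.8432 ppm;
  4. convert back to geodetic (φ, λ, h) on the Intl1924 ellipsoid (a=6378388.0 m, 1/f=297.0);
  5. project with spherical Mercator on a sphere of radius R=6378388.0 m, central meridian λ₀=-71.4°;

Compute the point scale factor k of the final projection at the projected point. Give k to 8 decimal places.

1.32177097

start: φ=-40.839180°, λ=-36.832324°, h=0.000 m
→ ECEF (a=6378388.000, f=1/297.0): X=3867907.3467, Y=-2896969.1592, Z=-4148998.3582
→ Helmert 7p (PV): X=3867939.8878, Y=-2896849.2503, Z=-4149005.0664
→ Helmert 7p (PV): X=3867590.7986, Y=-2897424.2546, Z=-4148852.2715
→ geod (Bowring, a=6378388.000): φ=-40.83807003°, λ=-36.83889259°, h=-80.7875 m
→ into merc (λ₀=-71.4°): φ=-40.83807003°, λ−λ₀=34.56110741°
scale k = 1.32177097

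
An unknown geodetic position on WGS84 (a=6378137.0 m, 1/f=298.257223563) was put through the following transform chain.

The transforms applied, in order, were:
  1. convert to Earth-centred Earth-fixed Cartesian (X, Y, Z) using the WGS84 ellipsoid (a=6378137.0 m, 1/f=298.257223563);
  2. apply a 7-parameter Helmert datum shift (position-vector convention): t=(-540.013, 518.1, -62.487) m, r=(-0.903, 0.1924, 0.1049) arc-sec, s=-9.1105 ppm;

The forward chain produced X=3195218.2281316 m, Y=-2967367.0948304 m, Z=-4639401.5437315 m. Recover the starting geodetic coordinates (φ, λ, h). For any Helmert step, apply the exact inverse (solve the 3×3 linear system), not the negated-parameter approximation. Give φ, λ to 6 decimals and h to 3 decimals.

start: X=3195218.2281, Y=-2967367.0948, Z=-4639401.5437 m
→ Helmert⁻¹: X=3195790.1745, Y=-2967893.5486, Z=-4639391.3359
→ geod (Bowring, a=6378137.000): φ=-46.96128100°, λ=-42.88250500°, h=770.5790 m

φ=-46.961281°, λ=-42.882505°, h=770.579 m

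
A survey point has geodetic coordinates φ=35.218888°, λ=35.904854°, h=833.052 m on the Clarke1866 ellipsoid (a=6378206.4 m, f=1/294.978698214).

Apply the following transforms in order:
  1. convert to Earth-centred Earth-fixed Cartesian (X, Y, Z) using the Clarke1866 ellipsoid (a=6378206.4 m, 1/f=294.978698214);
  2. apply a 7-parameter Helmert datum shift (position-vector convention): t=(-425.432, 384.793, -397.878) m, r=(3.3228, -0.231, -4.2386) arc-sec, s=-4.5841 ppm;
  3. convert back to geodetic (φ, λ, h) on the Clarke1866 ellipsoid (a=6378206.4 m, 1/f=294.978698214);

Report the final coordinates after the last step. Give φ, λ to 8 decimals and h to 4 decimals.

start: φ=35.218888°, λ=35.904854°, h=833.052 m
→ ECEF (a=6378206.400, f=1/294.978698214): X=4225940.3202, Y=3059616.2699, Z=3658024.5201
→ Helmert 7p (PV): X=4225554.2921, Y=3059841.2693, Z=3657663.8944
→ geod (Bowring, a=6378206.400): φ=35.21717194°, λ=35.90934172°, h=477.4456 m

φ=35.21717194°, λ=35.90934172°, h=477.4456 m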